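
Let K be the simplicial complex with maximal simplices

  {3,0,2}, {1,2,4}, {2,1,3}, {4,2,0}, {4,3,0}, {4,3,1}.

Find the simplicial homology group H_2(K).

Order the vertices as 0 < 1 < 2 < 3 < 4. Listing each simplex with vertices in this order, K has dimension 2 with simplices:

  0-simplices (5): [0], [1], [2], [3], [4]
  1-simplices (9): [0,2], [0,3], [0,4], [1,2], [1,3], [1,4], [2,3], [2,4], [3,4]
  2-simplices (6): [0,2,3], [0,2,4], [0,3,4], [1,2,3], [1,2,4], [1,3,4]

so the chain groups are C_0 ≅ Z^5, C_1 ≅ Z^9, C_2 ≅ Z^6.

∂_1: C_1 → C_0 is given by ∂[p,q] = [q] − [p].
This gives a 5×9 integer matrix of rank 4; reducing to Smith normal form yields diagonal entries (1,1,1,1).

Boundary ∂_2: C_2 → C_1 sends each 2-simplex [p,q,r] to [q,r] − [p,r] + [p,q]. For instance
  ∂[1,2,4] = [2,4] − [1,4] + [1,2],
  ∂[0,2,4] = [2,4] − [0,4] + [0,2].
As a 9×6 matrix over Z this has rank 5, with invariant factors (1,1,1,1,1).

Reading off H_k = ker ∂_k / im ∂_{k+1}:

  H_2: rank ker ∂_2 − rank ∂_3 = (6 − 5) − 0 = 1, and there is no ∂_3, so H_2 ≅ Z.

H_2 = Z.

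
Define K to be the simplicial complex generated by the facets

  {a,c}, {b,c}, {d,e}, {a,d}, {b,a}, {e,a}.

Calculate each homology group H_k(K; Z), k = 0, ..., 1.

H_0 ≅ Z,  H_1 ≅ Z^2.

Order the vertices as a < b < c < d < e. Listing each simplex with vertices in this order, K has dimension 1 with simplices:

  0-simplices (5): a, b, c, d, e
  1-simplices (6): ab, ac, ad, ae, bc, de

so the chain groups are C_0 ≅ Z^5, C_1 ≅ Z^6.

∂_1: C_1 → C_0 is given by ∂[p,q] = [q] − [p]. For instance
  ∂ab = b − a.
This gives a 5×6 integer matrix of rank 4; reducing to Smith normal form yields diagonal entries (1,1,1,1).

Now H_k = ker ∂_k / im ∂_{k+1}, so:

  H_0: rank C_0 − rank ∂_1 = 5 − 4 = 1, and the invariant factors of ∂_1 are all 1, so H_0 ≅ Z.
  H_1: rank ker ∂_1 − rank ∂_2 = (6 − 4) − 0 = 2, and there is no ∂_2, so H_1 ≅ Z^2.

As a check, the Euler characteristic is 5 − 6 = -1, which agrees with 1 − 2 = -1.
(K is a triangulation of a wedge of 2 circles.)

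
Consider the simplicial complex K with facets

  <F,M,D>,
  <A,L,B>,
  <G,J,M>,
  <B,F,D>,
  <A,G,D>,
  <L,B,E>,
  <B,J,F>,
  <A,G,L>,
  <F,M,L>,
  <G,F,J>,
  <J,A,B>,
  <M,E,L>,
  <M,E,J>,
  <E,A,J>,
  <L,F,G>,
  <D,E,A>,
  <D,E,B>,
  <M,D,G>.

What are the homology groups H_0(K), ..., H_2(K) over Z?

K has 9 vertices, 27 edges, 18 triangles.
rank ∂_0 = 0, rank ∂_1 = 8 ⇒ b_0 = 9 − 0 − 8 = 1; all invariant factors of ∂_1 are 1 so no torsion. So H_0 = Z.
rank ∂_1 = 8, rank ∂_2 = 18 ⇒ b_1 = 27 − 8 − 18 = 1; ∂_2 has invariant factor(s) [2] giving torsion. So H_1 = Z × Z/2.
rank ∂_2 = 18, rank ∂_3 = 0 ⇒ b_2 = 18 − 18 − 0 = 0. So H_2 = 0.

H_0 ≅ Z,  H_1 ≅ Z × Z/2,  H_2 = 0.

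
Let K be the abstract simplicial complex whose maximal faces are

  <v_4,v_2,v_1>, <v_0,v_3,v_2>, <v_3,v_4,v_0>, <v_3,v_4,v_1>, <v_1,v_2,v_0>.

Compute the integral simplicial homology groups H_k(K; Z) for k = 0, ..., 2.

H_0 = Z,  H_1 = Z,  H_2 = 0.

Take the total order v_0 < v_1 < v_2 < v_3 < v_4 on the vertex set. Then K (dimension 2) consists of the simplices:

  0-simplices (5): [v_0], [v_1], [v_2], [v_3], [v_4]
  1-simplices (10): [v_0,v_1], [v_0,v_2], [v_0,v_3], [v_0,v_4], [v_1,v_2], [v_1,v_3], [v_1,v_4], [v_2,v_3], [v_2,v_4], [v_3,v_4]
  2-simplices (5): [v_0,v_1,v_2], [v_0,v_2,v_3], [v_0,v_3,v_4], [v_1,v_2,v_4], [v_1,v_3,v_4]

so the chain groups are C_0 ≅ Z^5, C_1 ≅ Z^10, C_2 ≅ Z^5.

The boundary map ∂_1: C_1 → C_0 is given by ∂[p,q] = [q] − [p].
The resulting 5×10 matrix has rank 4, and its Smith normal form has invariant factors (1,1,1,1).

∂_2: C_2 → C_1 sends each 2-simplex [p,q,r] to [q,r] − [p,r] + [p,q]. For instance
  ∂[v_0,v_1,v_2] = [v_1,v_2] − [v_0,v_2] + [v_0,v_1],
  ∂[v_0,v_3,v_4] = [v_3,v_4] − [v_0,v_4] + [v_0,v_3].
The 10×5 boundary matrix has rank 5 and Smith normal form diag(1,1,1,1,1).

Now H_k = ker ∂_k / im ∂_{k+1}, so:

  H_0: rank C_0 − rank ∂_1 = 5 − 4 = 1, and the invariant factors of ∂_1 are all 1, so H_0 ≅ Z.
  H_1: rank ker ∂_1 − rank ∂_2 = (10 − 4) − 5 = 1, and the invariant factors of ∂_2 are all 1, so H_1 ≅ Z.
  H_2: rank ker ∂_2 − rank ∂_3 = (5 − 5) − 0 = 0, and there is no ∂_3, so H_2 ≅ 0.

(K is a triangulation of the Möbius band.)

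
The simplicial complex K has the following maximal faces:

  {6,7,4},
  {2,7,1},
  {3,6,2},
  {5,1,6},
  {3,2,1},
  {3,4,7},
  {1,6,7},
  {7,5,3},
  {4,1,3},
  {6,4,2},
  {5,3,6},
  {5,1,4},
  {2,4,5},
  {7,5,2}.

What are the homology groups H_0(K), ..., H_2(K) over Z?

K has 7 vertices, 21 edges, 14 triangles.
rank ∂_0 = 0, rank ∂_1 = 6 ⇒ b_0 = 7 − 0 − 6 = 1; all invariant factors of ∂_1 are 1 so no torsion. So H_0 ≅ Z.
rank ∂_1 = 6, rank ∂_2 = 13 ⇒ b_1 = 21 − 6 − 13 = 2; all invariant factors of ∂_2 are 1 so no torsion. So H_1 ≅ Z^2.
rank ∂_2 = 13, rank ∂_3 = 0 ⇒ b_2 = 14 − 13 − 0 = 1. So H_2 ≅ Z.

H_0 ≅ Z,  H_1 ≅ Z^2,  H_2 ≅ Z.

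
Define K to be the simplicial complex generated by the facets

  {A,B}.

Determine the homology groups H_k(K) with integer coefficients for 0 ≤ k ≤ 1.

Order the vertices as A < B. Listing each simplex with vertices in this order, K has dimension 1 with simplices:

  0-simplices (2): A, B
  1-simplices (1): AB

so the chain groups are C_0 ≅ Z^2, C_1 ≅ Z^1.

The boundary map ∂_1: C_1 → C_0 is given by ∂[p,q] = [q] − [p]. For instance
  ∂AB = B − A.
The resulting 2×1 matrix has rank 1, and its Smith normal form has invariant factors (1).

From H_k ≅ ker(∂_k) / im(∂_{k+1}) we obtain:

  H_0: rank C_0 − rank ∂_1 = 2 − 1 = 1, and the invariant factors of ∂_1 are all 1, so H_0 ≅ Z.
  H_1: rank ker ∂_1 − rank ∂_2 = (1 − 1) − 0 = 0, and there is no ∂_2, so H_1 ≅ 0.

(K is a triangulation of the 1-simplex.)

H_0 ≅ Z,  H_1 = 0.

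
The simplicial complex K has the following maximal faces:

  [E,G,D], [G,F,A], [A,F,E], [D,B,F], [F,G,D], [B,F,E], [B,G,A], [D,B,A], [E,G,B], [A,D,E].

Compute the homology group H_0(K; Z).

H_0 = Z.

We work with the vertex ordering A < B < D < E < F < G. The simplices of K, each written with vertices in increasing order, are:

  0-simplices (6): A, B, D, E, F, G
  1-simplices (15): AB, AD, AE, AF, AG, BD, BE, BF, BG, DE, DF, DG, EF, EG, FG
  2-simplices (10): ABD, ABG, ADE, AEF, AFG, BDF, BEF, BEG, DEG, DFG

Hence C_0 ≅ Z^6, C_1 ≅ Z^15, C_2 ≅ Z^10.

Boundary ∂_1: C_1 → C_0 is given by ∂[p,q] = [q] − [p]. For instance
  ∂DE = E − D.
The 6×15 boundary matrix has rank 5 and Smith normal form diag(1,1,1,1,1).

∂_2: C_2 → C_1 sends each 2-simplex [p,q,r] to [q,r] − [p,r] + [p,q]. For instance
  ∂BEF = EF − BF + BE,
  ∂DFG = FG − DG + DF.
The 15×10 boundary matrix has rank 10 and Smith normal form diag(1,1,1,1,1,1,1,1,1,2).

Computing H_k = (kernel of ∂_k) / (image of ∂_{k+1}):

  H_0: rank C_0 − rank ∂_1 = 6 − 5 = 1, and the invariant factors of ∂_1 are all 1, so H_0 = Z.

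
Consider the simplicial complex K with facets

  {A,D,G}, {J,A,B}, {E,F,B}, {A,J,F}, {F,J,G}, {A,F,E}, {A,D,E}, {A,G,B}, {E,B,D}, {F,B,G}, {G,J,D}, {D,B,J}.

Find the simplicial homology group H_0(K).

We work with the vertex ordering A < B < D < E < F < G < J. The simplices of K, each written with vertices in increasing order, are:

  0-simplices (7): A, B, D, E, F, G, J
  1-simplices (18): AB, AD, AE, AF, AG, AJ, BD, BE, BF, BG, BJ, DE, DG, DJ, EF, FG, FJ, GJ
  2-simplices (12): ABG, ABJ, ADE, ADG, AEF, AFJ, BDE, BDJ, BEF, BFG, DGJ, FGJ

Hence C_0 ≅ Z^7, C_1 ≅ Z^18, C_2 ≅ Z^12.

The boundary map ∂_1: C_1 → C_0 is given by ∂[p,q] = [q] − [p].
As a 7×18 matrix over Z this has rank 6, with invariant factors (1,1,1,1,1,1).

∂_2: C_2 → C_1 acts by ∂[p,q,r] = [q,r] − [p,r] + [p,q]. For instance
  ∂ABG = BG − AG + AB,
  ∂BEF = EF − BF + BE.
As a 18×12 matrix over Z this has rank 12, with invariant factors (1,1,1,1,1,1,1,1,1,1,1,2).

Reading off H_k = ker ∂_k / im ∂_{k+1}:

  H_0: rank C_0 − rank ∂_1 = 7 − 6 = 1, and the invariant factors of ∂_1 are all 1, so H_0 ≅ Z.

(K is a triangulation of the real projective plane RP^2.)

H_0 ≅ Z.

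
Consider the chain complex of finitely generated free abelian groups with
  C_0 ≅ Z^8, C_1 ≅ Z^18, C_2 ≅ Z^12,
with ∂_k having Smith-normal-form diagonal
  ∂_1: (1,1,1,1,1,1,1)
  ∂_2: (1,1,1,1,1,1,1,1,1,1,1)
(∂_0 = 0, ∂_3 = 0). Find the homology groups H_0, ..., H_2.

H_0: b_0 = 8 − 0 − 7 = 1; torsion from ∂_1 factors > 1: none. So H_0 = Z.
H_1: b_1 = 18 − 7 − 11 = 0; torsion from ∂_2 factors > 1: none. So H_1 = 0.
H_2: b_2 = 12 − 11 − 0 = 1; torsion from ∂_3 factors > 1: none. So H_2 = Z.

H_0 = Z,  H_1 = 0,  H_2 = Z.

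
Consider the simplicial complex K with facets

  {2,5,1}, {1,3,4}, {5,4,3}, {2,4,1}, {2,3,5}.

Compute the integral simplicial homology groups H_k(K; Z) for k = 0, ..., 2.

K has 5 vertices, 10 edges, 5 triangles.
rank ∂_0 = 0, rank ∂_1 = 4 ⇒ b_0 = 5 − 0 − 4 = 1; all invariant factors of ∂_1 are 1 so no torsion. So H_0 ≅ Z.
rank ∂_1 = 4, rank ∂_2 = 5 ⇒ b_1 = 10 − 4 − 5 = 1; all invariant factors of ∂_2 are 1 so no torsion. So H_1 ≅ Z.
rank ∂_2 = 5, rank ∂_3 = 0 ⇒ b_2 = 5 − 5 − 0 = 0. So H_2 ≅ 0.

H_0 ≅ Z,  H_1 ≅ Z,  H_2 = 0.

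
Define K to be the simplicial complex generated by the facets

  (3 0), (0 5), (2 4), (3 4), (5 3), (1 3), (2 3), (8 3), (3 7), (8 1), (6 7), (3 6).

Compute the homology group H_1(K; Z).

Order the vertices as 0 < 1 < 2 < 3 < 4 < 5 < 6 < 7 < 8. Listing each simplex with vertices in this order, K has dimension 1 with simplices:

  0-simplices (9): [0], [1], [2], [3], [4], [5], [6], [7], [8]
  1-simplices (12): [0,3], [0,5], [1,3], [1,8], [2,3], [2,4], [3,4], [3,5], [3,6], [3,7], [3,8], [6,7]

so the chain groups are C_0 ≅ Z^9, C_1 ≅ Z^12.

Boundary ∂_1: C_1 → C_0 sends each edge [p,q] (with p < q) to q − p. For instance
  ∂[0,5] = [5] − [0].
As a 9×12 matrix over Z this has rank 8, with invariant factors (1,1,1,1,1,1,1,1).

Reading off H_k = ker ∂_k / im ∂_{k+1}:

  H_1: rank ker ∂_1 − rank ∂_2 = (12 − 8) − 0 = 4, and there is no ∂_2, so H_1 ≅ Z^4.

H_1 = Z^4.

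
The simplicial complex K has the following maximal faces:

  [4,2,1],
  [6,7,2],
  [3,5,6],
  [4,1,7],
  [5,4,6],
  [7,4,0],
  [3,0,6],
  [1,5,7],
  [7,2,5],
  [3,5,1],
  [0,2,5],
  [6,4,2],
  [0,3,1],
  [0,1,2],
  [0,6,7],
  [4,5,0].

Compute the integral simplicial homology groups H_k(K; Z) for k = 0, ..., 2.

Fix the vertex order 0 < 1 < 2 < 3 < 4 < 5 < 6 < 7 and write every simplex with vertices in increasing order. Then dim K = 2 and the simplices of K are:

  0-simplices (8): [0], [1], [2], [3], [4], [5], [6], [7]
  1-simplices (24): (24 of them)
  2-simplices (16): [0,1,2], [0,1,3], [0,2,5], [0,3,6], [0,4,5], [0,4,7], [0,6,7], [1,2,4], [1,3,5], [1,4,7], [1,5,7], [2,4,6], [2,5,7], [2,6,7], [3,5,6], [4,5,6]

so the chain groups are C_0 ≅ Z^8, C_1 ≅ Z^24, C_2 ≅ Z^16.

∂_1: C_1 → C_0 maps an edge to its endpoints' difference, ∂[p,q] = q − p. For instance
  ∂[0,2] = [2] − [0].
This gives a 8×24 integer matrix of rank 7; reducing to Smith normal form yields diagonal entries (1,1,1,1,1,1,1).

∂_2: C_2 → C_1 sends each 2-simplex [p,q,r] to [q,r] − [p,r] + [p,q]. For instance
  ∂[4,5,6] = [5,6] − [4,6] + [4,5],
  ∂[0,1,3] = [1,3] − [0,3] + [0,1].
The 24×16 boundary matrix has rank 15 and Smith normal form diag(1,1,1,1,1,1,1,1,1,1,1,1,1,1,1).

Now H_k = ker ∂_k / im ∂_{k+1}, so:

  H_0: rank C_0 − rank ∂_1 = 8 − 7 = 1, and the invariant factors of ∂_1 are all 1, so H_0 ≅ Z.
  H_1: rank ker ∂_1 − rank ∂_2 = (24 − 7) − 15 = 2, and the invariant factors of ∂_2 are all 1, so H_1 ≅ Z^2.
  H_2: rank ker ∂_2 − rank ∂_3 = (16 − 15) − 0 = 1, and there is no ∂_3, so H_2 ≅ Z.

H_0 ≅ Z,  H_1 ≅ Z^2,  H_2 ≅ Z.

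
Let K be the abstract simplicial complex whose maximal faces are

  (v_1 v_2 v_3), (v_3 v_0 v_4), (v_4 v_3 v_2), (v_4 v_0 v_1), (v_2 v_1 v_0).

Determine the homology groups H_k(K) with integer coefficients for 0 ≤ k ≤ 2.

H_0 ≅ Z,  H_1 ≅ Z,  H_2 = 0.

Order the vertices as v_0 < v_1 < v_2 < v_3 < v_4. Listing each simplex with vertices in this order, K has dimension 2 with simplices:

  0-simplices (5): [v_0], [v_1], [v_2], [v_3], [v_4]
  1-simplices (10): [v_0,v_1], [v_0,v_2], [v_0,v_3], [v_0,v_4], [v_1,v_2], [v_1,v_3], [v_1,v_4], [v_2,v_3], [v_2,v_4], [v_3,v_4]
  2-simplices (5): [v_0,v_1,v_2], [v_0,v_1,v_4], [v_0,v_3,v_4], [v_1,v_2,v_3], [v_2,v_3,v_4]

giving chain groups C_0 ≅ Z^5, C_1 ≅ Z^10, C_2 ≅ Z^5.

∂_1: C_1 → C_0 is given by ∂[p,q] = [q] − [p].
The 5×10 boundary matrix has rank 4 and Smith normal form diag(1,1,1,1).

∂_2: C_2 → C_1 sends each 2-simplex [p,q,r] to [q,r] − [p,r] + [p,q]. For instance
  ∂[v_0,v_1,v_4] = [v_1,v_4] − [v_0,v_4] + [v_0,v_1],
  ∂[v_0,v_3,v_4] = [v_3,v_4] − [v_0,v_4] + [v_0,v_3].
As a 10×5 matrix over Z this has rank 5, with invariant factors (1,1,1,1,1).

Reading off H_k = ker ∂_k / im ∂_{k+1}:

  H_0: rank C_0 − rank ∂_1 = 5 − 4 = 1, and the invariant factors of ∂_1 are all 1, so H_0 = Z.
  H_1: rank ker ∂_1 − rank ∂_2 = (10 − 4) − 5 = 1, and the invariant factors of ∂_2 are all 1, so H_1 = Z.
  H_2: rank ker ∂_2 − rank ∂_3 = (5 − 5) − 0 = 0, and there is no ∂_3, so H_2 = 0.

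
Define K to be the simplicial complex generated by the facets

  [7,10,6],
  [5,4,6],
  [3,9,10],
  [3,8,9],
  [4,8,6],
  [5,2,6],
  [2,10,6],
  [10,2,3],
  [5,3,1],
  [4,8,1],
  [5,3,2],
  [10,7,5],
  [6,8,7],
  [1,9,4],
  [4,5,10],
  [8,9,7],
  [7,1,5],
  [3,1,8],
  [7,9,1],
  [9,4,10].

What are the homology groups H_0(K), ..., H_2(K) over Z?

H_0 = Z,  H_1 = Z ⊕ Z/2,  H_2 = 0.

Order the vertices as 1 < 2 < 3 < 4 < 5 < 6 < 7 < 8 < 9 < 10. Listing each simplex with vertices in this order, K has dimension 2 with simplices:

  0-simplices (10): [1], [2], [3], [4], [5], [6], [7], [8], [9], [10]
  1-simplices (30): (30 of them)
  2-simplices (20): (20 of them)

Hence C_0 ≅ Z^10, C_1 ≅ Z^30, C_2 ≅ Z^20.

The boundary map ∂_1: C_1 → C_0 sends each edge [p,q] (with p < q) to q − p. For instance
  ∂[8,9] = [9] − [8].
The 10×30 boundary matrix has rank 9 and Smith normal form diag(1,1,1,1,1,1,1,1,1).

∂_2: C_2 → C_1 maps a triangle to the signed sum of its edges. For instance
  ∂[2,6,10] = [6,10] − [2,10] + [2,6],
  ∂[3,8,9] = [8,9] − [3,9] + [3,8].
This gives a 30×20 integer matrix of rank 20; reducing to Smith normal form yields diagonal entries (1,1,1,1,1,1,1,1,1,1,1,1,1,1,1,1,1,1,1,2).

From H_k ≅ ker(∂_k) / im(∂_{k+1}) we obtain:

  H_0: rank C_0 − rank ∂_1 = 10 − 9 = 1, and the invariant factors of ∂_1 are all 1, so H_0 ≅ Z.
  H_1: rank ker ∂_1 − rank ∂_2 = (30 − 9) − 20 = 1, and ∂_2 has invariant factor 2 > 1, so H_1 ≅ Z ⊕ Z/2.
  H_2: rank ker ∂_2 − rank ∂_3 = (20 − 20) − 0 = 0, and there is no ∂_3, so H_2 ≅ 0.

(K is a triangulation of the Klein bottle.)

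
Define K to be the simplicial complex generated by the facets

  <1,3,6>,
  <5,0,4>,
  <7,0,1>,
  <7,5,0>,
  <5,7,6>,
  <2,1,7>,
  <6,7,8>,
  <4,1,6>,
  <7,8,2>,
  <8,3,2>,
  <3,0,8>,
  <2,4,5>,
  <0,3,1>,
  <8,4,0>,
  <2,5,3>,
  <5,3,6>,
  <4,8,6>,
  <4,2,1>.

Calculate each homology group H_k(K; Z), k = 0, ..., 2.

Take the total order 0 < 1 < 2 < 3 < 4 < 5 < 6 < 7 < 8 on the vertex set. Then K (dimension 2) consists of the simplices:

  0-simplices (9): [0], [1], [2], [3], [4], [5], [6], [7], [8]
  1-simplices (27): (27 of them)
  2-simplices (18): [0,1,3], [0,1,7], [0,3,8], [0,4,5], [0,4,8], [0,5,7], [1,2,4], [1,2,7], [1,3,6], [1,4,6], [2,3,5], [2,3,8], [2,4,5], [2,7,8], [3,5,6], [4,6,8], [5,6,7], [6,7,8]

Hence C_0 ≅ Z^9, C_1 ≅ Z^27, C_2 ≅ Z^18.

The boundary map ∂_1: C_1 → C_0 is given by ∂[p,q] = [q] − [p].
The 9×27 boundary matrix has rank 8 and Smith normal form diag(1,1,1,1,1,1,1,1).

Boundary ∂_2: C_2 → C_1 sends each 2-simplex [p,q,r] to [q,r] − [p,r] + [p,q]. For instance
  ∂[6,7,8] = [7,8] − [6,8] + [6,7],
  ∂[0,4,5] = [4,5] − [0,5] + [0,4].
This gives a 27×18 integer matrix of rank 17; reducing to Smith normal form yields diagonal entries (1,1,1,1,1,1,1,1,1,1,1,1,1,1,1,1,1).

Reading off H_k = ker ∂_k / im ∂_{k+1}:

  H_0: rank C_0 − rank ∂_1 = 9 − 8 = 1, and the invariant factors of ∂_1 are all 1, so H_0 = Z.
  H_1: rank ker ∂_1 − rank ∂_2 = (27 − 8) − 17 = 2, and the invariant factors of ∂_2 are all 1, so H_1 = Z^2.
  H_2: rank ker ∂_2 − rank ∂_3 = (18 − 17) − 0 = 1, and there is no ∂_3, so H_2 = Z.

As a check, the Euler characteristic is 9 − 27 + 18 = 0, which agrees with 1 − 2 + 1 = 0.
(K is a triangulation of the torus T^2.)

H_0 = Z,  H_1 = Z^2,  H_2 = Z.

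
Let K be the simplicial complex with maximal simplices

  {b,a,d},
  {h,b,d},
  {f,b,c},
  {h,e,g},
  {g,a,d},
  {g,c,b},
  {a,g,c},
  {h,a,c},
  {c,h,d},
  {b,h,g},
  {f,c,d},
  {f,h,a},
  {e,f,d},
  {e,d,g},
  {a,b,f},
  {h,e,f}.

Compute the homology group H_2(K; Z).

Order the vertices as a < b < c < d < e < f < g < h. Listing each simplex with vertices in this order, K has dimension 2 with simplices:

  0-simplices (8): a, b, c, d, e, f, g, h
  1-simplices (24): ab, ac, ad, af, ag, ah, bc, bd, bf, bg, bh, cd, cf, cg, ch, de, df, dg, dh, ef, eg, eh, fh, gh
  2-simplices (16): abd, abf, acg, ach, adg, afh, bcf, bcg, bdh, bgh, cdf, cdh, def, deg, efh, egh

so the chain groups are C_0 ≅ Z^8, C_1 ≅ Z^24, C_2 ≅ Z^16.

Boundary ∂_1: C_1 → C_0 is given by ∂[p,q] = [q] − [p]. For instance
  ∂ef = f − e.
This gives a 8×24 integer matrix of rank 7; reducing to Smith normal form yields diagonal entries (1,1,1,1,1,1,1).

∂_2: C_2 → C_1 sends each 2-simplex [p,q,r] to [q,r] − [p,r] + [p,q]. For instance
  ∂bgh = gh − bh + bg,
  ∂def = ef − df + de.
The resulting 24×16 matrix has rank 15, and its Smith normal form has invariant factors (1,1,1,1,1,1,1,1,1,1,1,1,1,1,1).

Now H_k = ker ∂_k / im ∂_{k+1}, so:

  H_2: rank ker ∂_2 − rank ∂_3 = (16 − 15) − 0 = 1, and there is no ∂_3, so H_2 ≅ Z.

(K is a triangulation of the torus T^2.)

H_2 ≅ Z.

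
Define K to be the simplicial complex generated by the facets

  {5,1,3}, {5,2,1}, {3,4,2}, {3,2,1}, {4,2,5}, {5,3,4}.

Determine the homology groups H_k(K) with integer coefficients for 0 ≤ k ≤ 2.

H_0 = Z,  H_1 = 0,  H_2 = Z.

K has 5 vertices, 9 edges, 6 triangles.
rank ∂_0 = 0, rank ∂_1 = 4 ⇒ b_0 = 5 − 0 − 4 = 1; all invariant factors of ∂_1 are 1 so no torsion. So H_0 ≅ Z.
rank ∂_1 = 4, rank ∂_2 = 5 ⇒ b_1 = 9 − 4 − 5 = 0; all invariant factors of ∂_2 are 1 so no torsion. So H_1 ≅ 0.
rank ∂_2 = 5, rank ∂_3 = 0 ⇒ b_2 = 6 − 5 − 0 = 1. So H_2 ≅ Z.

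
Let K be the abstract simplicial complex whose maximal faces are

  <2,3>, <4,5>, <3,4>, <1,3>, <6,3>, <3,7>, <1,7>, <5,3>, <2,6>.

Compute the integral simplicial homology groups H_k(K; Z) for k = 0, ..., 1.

K has 7 vertices, 9 edges.
rank ∂_0 = 0, rank ∂_1 = 6 ⇒ b_0 = 7 − 0 − 6 = 1; all invariant factors of ∂_1 are 1 so no torsion. So H_0 ≅ Z.
rank ∂_1 = 6, rank ∂_2 = 0 ⇒ b_1 = 9 − 6 − 0 = 3. So H_1 ≅ Z^3.

H_0 ≅ Z,  H_1 ≅ Z^3.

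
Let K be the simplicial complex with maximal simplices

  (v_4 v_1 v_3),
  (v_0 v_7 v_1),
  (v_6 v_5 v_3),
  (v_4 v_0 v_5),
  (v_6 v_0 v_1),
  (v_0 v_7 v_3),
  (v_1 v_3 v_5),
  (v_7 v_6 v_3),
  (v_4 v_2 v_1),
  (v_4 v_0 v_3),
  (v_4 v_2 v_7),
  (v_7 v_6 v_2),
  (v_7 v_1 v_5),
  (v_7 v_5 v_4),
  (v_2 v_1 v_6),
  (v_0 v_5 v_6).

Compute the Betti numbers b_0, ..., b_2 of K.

Fix the vertex order v_0 < v_1 < v_2 < v_3 < v_4 < v_5 < v_6 < v_7 and write every simplex with vertices in increasing order. Then dim K = 2 and the simplices of K are:

  0-simplices (8): [v_0], [v_1], [v_2], [v_3], [v_4], [v_5], [v_6], [v_7]
  1-simplices (24): (24 of them)
  2-simplices (16): (16 of them)

so the chain groups are C_0 ≅ Z^8, C_1 ≅ Z^24, C_2 ≅ Z^16.

∂_1: C_1 → C_0 is given by ∂[p,q] = [q] − [p].
As a 8×24 matrix over Z this has rank 7, with invariant factors (1,1,1,1,1,1,1).

Boundary ∂_2: C_2 → C_1 sends each 2-simplex [p,q,r] to [q,r] − [p,r] + [p,q]. For instance
  ∂[v_1,v_5,v_7] = [v_5,v_7] − [v_1,v_7] + [v_1,v_5],
  ∂[v_4,v_5,v_7] = [v_5,v_7] − [v_4,v_7] + [v_4,v_5].
This gives a 24×16 integer matrix of rank 15; reducing to Smith normal form yields diagonal entries (1,1,1,1,1,1,1,1,1,1,1,1,1,1,1).

Computing H_k = (kernel of ∂_k) / (image of ∂_{k+1}):

  H_0: rank C_0 − rank ∂_1 = 8 − 7 = 1, and the invariant factors of ∂_1 are all 1, so H_0 = Z.
  H_1: rank ker ∂_1 − rank ∂_2 = (24 − 7) − 15 = 2, and the invariant factors of ∂_2 are all 1, so H_1 = Z^2.
  H_2: rank ker ∂_2 − rank ∂_3 = (16 − 15) − 0 = 1, and there is no ∂_3, so H_2 = Z.

Hence the Betti numbers are b_0 = 1, b_1 = 2, b_2 = 1.

b_0 = 1, b_1 = 2, b_2 = 1.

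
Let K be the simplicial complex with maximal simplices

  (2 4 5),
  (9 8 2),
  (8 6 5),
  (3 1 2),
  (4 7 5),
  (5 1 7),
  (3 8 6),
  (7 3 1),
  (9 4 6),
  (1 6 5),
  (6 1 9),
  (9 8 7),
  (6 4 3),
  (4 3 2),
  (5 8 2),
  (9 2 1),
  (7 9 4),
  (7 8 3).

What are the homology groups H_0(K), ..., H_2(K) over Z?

Order the vertices as 1 < 2 < 3 < 4 < 5 < 6 < 7 < 8 < 9. Listing each simplex with vertices in this order, K has dimension 2 with simplices:

  0-simplices (9): [1], [2], [3], [4], [5], [6], [7], [8], [9]
  1-simplices (27): (27 of them)
  2-simplices (18): [1,2,3], [1,2,9], [1,3,7], [1,5,6], [1,5,7], [1,6,9], [2,3,4], [2,4,5], [2,5,8], [2,8,9], [3,4,6], [3,6,8], [3,7,8], [4,5,7], [4,6,9], [4,7,9], [5,6,8], [7,8,9]

giving chain groups C_0 ≅ Z^9, C_1 ≅ Z^27, C_2 ≅ Z^18.

The boundary map ∂_1: C_1 → C_0 sends each edge [p,q] (with p < q) to q − p.
The 9×27 boundary matrix has rank 8 and Smith normal form diag(1,1,1,1,1,1,1,1).

The boundary map ∂_2: C_2 → C_1 acts by ∂[p,q,r] = [q,r] − [p,r] + [p,q]. For instance
  ∂[3,7,8] = [7,8] − [3,8] + [3,7],
  ∂[3,4,6] = [4,6] − [3,6] + [3,4].
The resulting 27×18 matrix has rank 17, and its Smith normal form has invariant factors (1,1,1,1,1,1,1,1,1,1,1,1,1,1,1,1,1).

Reading off H_k = ker ∂_k / im ∂_{k+1}:

  H_0: rank C_0 − rank ∂_1 = 9 − 8 = 1, and the invariant factors of ∂_1 are all 1, so H_0 ≅ Z.
  H_1: rank ker ∂_1 − rank ∂_2 = (27 − 8) − 17 = 2, and the invariant factors of ∂_2 are all 1, so H_1 ≅ Z^2.
  H_2: rank ker ∂_2 − rank ∂_3 = (18 − 17) − 0 = 1, and there is no ∂_3, so H_2 ≅ Z.

H_0 ≅ Z,  H_1 ≅ Z^2,  H_2 ≅ Z.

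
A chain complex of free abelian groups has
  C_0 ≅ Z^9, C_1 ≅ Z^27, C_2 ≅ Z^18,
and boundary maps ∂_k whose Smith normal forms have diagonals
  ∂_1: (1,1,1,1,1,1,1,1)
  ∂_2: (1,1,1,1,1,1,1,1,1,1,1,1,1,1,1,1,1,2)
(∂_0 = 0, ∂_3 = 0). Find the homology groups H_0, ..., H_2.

H_0 ≅ Z,  H_1 ≅ Z × Z/2,  H_2 = 0.

H_0: b_0 = 9 − 0 − 8 = 1; torsion from ∂_1 factors > 1: none. So H_0 ≅ Z.
H_1: b_1 = 27 − 8 − 18 = 1; torsion from ∂_2 factors > 1: [2]. So H_1 ≅ Z × Z/2.
H_2: b_2 = 18 − 18 − 0 = 0; torsion from ∂_3 factors > 1: none. So H_2 ≅ 0.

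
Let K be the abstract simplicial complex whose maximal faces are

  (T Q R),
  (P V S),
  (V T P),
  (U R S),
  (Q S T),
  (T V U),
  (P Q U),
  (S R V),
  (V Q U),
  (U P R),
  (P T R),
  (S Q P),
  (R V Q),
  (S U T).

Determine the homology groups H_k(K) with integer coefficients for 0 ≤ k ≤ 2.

Take the total order P < Q < R < S < T < U < V on the vertex set. Then K (dimension 2) consists of the simplices:

  0-simplices (7): P, Q, R, S, T, U, V
  1-simplices (21): PQ, PR, PS, PT, PU, PV, QR, QS, QT, QU, QV, RS, RT, RU, RV, ST, SU, SV, TU, TV, UV
  2-simplices (14): PQS, PQU, PRT, PRU, PSV, PTV, QRT, QRV, QST, QUV, RSU, RSV, STU, TUV

giving chain groups C_0 ≅ Z^7, C_1 ≅ Z^21, C_2 ≅ Z^14.

The boundary map ∂_1: C_1 → C_0 maps an edge to its endpoints' difference, ∂[p,q] = q − p.
As a 7×21 matrix over Z this has rank 6, with invariant factors (1,1,1,1,1,1).

The boundary map ∂_2: C_2 → C_1 maps a triangle to the signed sum of its edges. For instance
  ∂QST = ST − QT + QS,
  ∂STU = TU − SU + ST.
The resulting 21×14 matrix has rank 13, and its Smith normal form has invariant factors (1,1,1,1,1,1,1,1,1,1,1,1,1).

From H_k ≅ ker(∂_k) / im(∂_{k+1}) we obtain:

  H_0: rank C_0 − rank ∂_1 = 7 − 6 = 1, and the invariant factors of ∂_1 are all 1, so H_0 = Z.
  H_1: rank ker ∂_1 − rank ∂_2 = (21 − 6) − 13 = 2, and the invariant factors of ∂_2 are all 1, so H_1 = Z^2.
  H_2: rank ker ∂_2 − rank ∂_3 = (14 − 13) − 0 = 1, and there is no ∂_3, so H_2 = Z.

As a check, the Euler characteristic is 7 − 21 + 14 = 0, which agrees with 1 − 2 + 1 = 0.
(K is a triangulation of the torus T^2.)

H_0 = Z,  H_1 = Z^2,  H_2 = Z.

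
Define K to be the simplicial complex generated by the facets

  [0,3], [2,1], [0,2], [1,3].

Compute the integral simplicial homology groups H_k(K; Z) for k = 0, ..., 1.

H_0 ≅ Z,  H_1 ≅ Z.

K has 4 vertices, 4 edges.
rank ∂_0 = 0, rank ∂_1 = 3 ⇒ b_0 = 4 − 0 − 3 = 1; all invariant factors of ∂_1 are 1 so no torsion. So H_0 ≅ Z.
rank ∂_1 = 3, rank ∂_2 = 0 ⇒ b_1 = 4 − 3 − 0 = 1. So H_1 ≅ Z.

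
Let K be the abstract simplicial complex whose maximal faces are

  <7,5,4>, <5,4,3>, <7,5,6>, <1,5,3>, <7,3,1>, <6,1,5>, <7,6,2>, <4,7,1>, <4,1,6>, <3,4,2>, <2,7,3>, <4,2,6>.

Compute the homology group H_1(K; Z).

K has 7 vertices, 18 edges, 12 triangles.
rank ∂_1 = 6, rank ∂_2 = 12 ⇒ b_1 = 18 − 6 − 12 = 0; ∂_2 has invariant factor(s) [2] giving torsion. So H_1 = Z/2Z.

H_1 = Z/2Z.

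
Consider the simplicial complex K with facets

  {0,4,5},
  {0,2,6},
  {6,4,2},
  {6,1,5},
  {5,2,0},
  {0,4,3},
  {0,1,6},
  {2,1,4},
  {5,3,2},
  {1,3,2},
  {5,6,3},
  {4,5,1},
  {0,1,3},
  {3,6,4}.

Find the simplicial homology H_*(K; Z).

Fix the vertex order 0 < 1 < 2 < 3 < 4 < 5 < 6 and write every simplex with vertices in increasing order. Then dim K = 2 and the simplices of K are:

  0-simplices (7): [0], [1], [2], [3], [4], [5], [6]
  1-simplices (21): [0,1], [0,2], [0,3], [0,4], [0,5], [0,6], [1,2], [1,3], [1,4], [1,5], [1,6], [2,3], [2,4], [2,5], [2,6], [3,4], [3,5], [3,6], [4,5], [4,6], [5,6]
  2-simplices (14): [0,1,3], [0,1,6], [0,2,5], [0,2,6], [0,3,4], [0,4,5], [1,2,3], [1,2,4], [1,4,5], [1,5,6], [2,3,5], [2,4,6], [3,4,6], [3,5,6]

Hence C_0 ≅ Z^7, C_1 ≅ Z^21, C_2 ≅ Z^14.

Boundary ∂_1: C_1 → C_0 sends each edge [p,q] (with p < q) to q − p. For instance
  ∂[5,6] = [6] − [5].
As a 7×21 matrix over Z this has rank 6, with invariant factors (1,1,1,1,1,1).

The boundary map ∂_2: C_2 → C_1 maps a triangle to the signed sum of its edges. For instance
  ∂[0,2,5] = [2,5] − [0,5] + [0,2],
  ∂[1,2,4] = [2,4] − [1,4] + [1,2].
This gives a 21×14 integer matrix of rank 13; reducing to Smith normal form yields diagonal entries (1,1,1,1,1,1,1,1,1,1,1,1,1).

From H_k ≅ ker(∂_k) / im(∂_{k+1}) we obtain:

  H_0: rank C_0 − rank ∂_1 = 7 − 6 = 1, and the invariant factors of ∂_1 are all 1, so H_0 = Z.
  H_1: rank ker ∂_1 − rank ∂_2 = (21 − 6) − 13 = 2, and the invariant factors of ∂_2 are all 1, so H_1 = Z^2.
  H_2: rank ker ∂_2 − rank ∂_3 = (14 − 13) − 0 = 1, and there is no ∂_3, so H_2 = Z.

As a check, the Euler characteristic is 7 − 21 + 14 = 0, which agrees with 1 − 2 + 1 = 0.
(K is a triangulation of the torus T^2.)

H_0 ≅ Z,  H_1 ≅ Z^2,  H_2 ≅ Z.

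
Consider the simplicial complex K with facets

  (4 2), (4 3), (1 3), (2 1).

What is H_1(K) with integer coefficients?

H_1 = Z.

Take the total order 1 < 2 < 3 < 4 on the vertex set. Then K (dimension 1) consists of the simplices:

  0-simplices (4): [1], [2], [3], [4]
  1-simplices (4): [1,2], [1,3], [2,4], [3,4]

giving chain groups C_0 ≅ Z^4, C_1 ≅ Z^4.

∂_1: C_1 → C_0 is given by ∂[p,q] = [q] − [p].
The 4×4 boundary matrix has rank 3 and Smith normal form diag(1,1,1).

Computing H_k = (kernel of ∂_k) / (image of ∂_{k+1}):

  H_1: rank ker ∂_1 − rank ∂_2 = (4 − 3) − 0 = 1, and there is no ∂_2, so H_1 ≅ Z.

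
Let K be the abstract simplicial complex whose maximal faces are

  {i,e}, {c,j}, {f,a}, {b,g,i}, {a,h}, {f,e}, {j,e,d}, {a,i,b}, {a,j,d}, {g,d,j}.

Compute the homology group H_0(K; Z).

We work with the vertex ordering a < b < c < d < e < f < g < h < i < j. The simplices of K, each written with vertices in increasing order, are:

  0-simplices (10): a, b, c, d, e, f, g, h, i, j
  1-simplices (17): ab, ad, af, ah, ai, aj, bg, bi, cj, de, dg, dj, ef, ei, ej, gi, gj
  2-simplices (5): abi, adj, bgi, dej, dgj

giving chain groups C_0 ≅ Z^10, C_1 ≅ Z^17, C_2 ≅ Z^5.

Boundary ∂_1: C_1 → C_0 is given by ∂[p,q] = [q] − [p]. For instance
  ∂ef = f − e.
The resulting 10×17 matrix has rank 9, and its Smith normal form has invariant factors (1,1,1,1,1,1,1,1,1).

Boundary ∂_2: C_2 → C_1 acts by ∂[p,q,r] = [q,r] − [p,r] + [p,q]. For instance
  ∂dej = ej − dj + de,
  ∂adj = dj − aj + ad.
The 17×5 boundary matrix has rank 5 and Smith normal form diag(1,1,1,1,1).

Now H_k = ker ∂_k / im ∂_{k+1}, so:

  H_0: rank C_0 − rank ∂_1 = 10 − 9 = 1, and the invariant factors of ∂_1 are all 1, so H_0 ≅ Z.

H_0 ≅ Z.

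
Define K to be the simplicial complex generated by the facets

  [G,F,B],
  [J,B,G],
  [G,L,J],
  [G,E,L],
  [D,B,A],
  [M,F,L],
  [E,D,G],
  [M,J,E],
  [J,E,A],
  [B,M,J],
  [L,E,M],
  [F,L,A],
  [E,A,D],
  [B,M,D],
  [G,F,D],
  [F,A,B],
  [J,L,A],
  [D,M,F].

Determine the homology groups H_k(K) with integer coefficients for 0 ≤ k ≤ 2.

H_0 = Z,  H_1 = Z ⊕ Z/2Z,  H_2 = 0.

Fix the vertex order A < B < D < E < F < G < J < L < M and write every simplex with vertices in increasing order. Then dim K = 2 and the simplices of K are:

  0-simplices (9): A, B, D, E, F, G, J, L, M
  1-simplices (27): AB, AD, AE, AF, AJ, AL, BD, BF, BG, BJ, BM, DE, DF, DG, DM, EG, EJ, EL, EM, FG, FL, FM, GJ, GL, JL, JM, LM
  2-simplices (18): ABD, ABF, ADE, AEJ, AFL, AJL, BDM, BFG, BGJ, BJM, DEG, DFG, DFM, EGL, EJM, ELM, FLM, GJL

Hence C_0 ≅ Z^9, C_1 ≅ Z^27, C_2 ≅ Z^18.

Boundary ∂_1: C_1 → C_0 is given by ∂[p,q] = [q] − [p].
The resulting 9×27 matrix has rank 8, and its Smith normal form has invariant factors (1,1,1,1,1,1,1,1).

Boundary ∂_2: C_2 → C_1 sends each 2-simplex [p,q,r] to [q,r] − [p,r] + [p,q]. For instance
  ∂EJM = JM − EM + EJ,
  ∂DFM = FM − DM + DF.
The 27×18 boundary matrix has rank 18 and Smith normal form diag(1,1,1,1,1,1,1,1,1,1,1,1,1,1,1,1,1,2).

Now H_k = ker ∂_k / im ∂_{k+1}, so:

  H_0: rank C_0 − rank ∂_1 = 9 − 8 = 1, and the invariant factors of ∂_1 are all 1, so H_0 = Z.
  H_1: rank ker ∂_1 − rank ∂_2 = (27 − 8) − 18 = 1, and ∂_2 has invariant factor 2 > 1, so H_1 = Z ⊕ Z/2Z.
  H_2: rank ker ∂_2 − rank ∂_3 = (18 − 18) − 0 = 0, and there is no ∂_3, so H_2 = 0.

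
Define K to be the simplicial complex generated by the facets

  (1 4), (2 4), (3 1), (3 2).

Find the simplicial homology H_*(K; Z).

H_0 ≅ Z,  H_1 ≅ Z.

We work with the vertex ordering 1 < 2 < 3 < 4. The simplices of K, each written with vertices in increasing order, are:

  0-simplices (4): [1], [2], [3], [4]
  1-simplices (4): [1,3], [1,4], [2,3], [2,4]

so the chain groups are C_0 ≅ Z^4, C_1 ≅ Z^4.

The boundary map ∂_1: C_1 → C_0 is given by ∂[p,q] = [q] − [p]. For instance
  ∂[2,3] = [3] − [2].
As a 4×4 matrix over Z this has rank 3, with invariant factors (1,1,1).

From H_k ≅ ker(∂_k) / im(∂_{k+1}) we obtain:

  H_0: rank C_0 − rank ∂_1 = 4 − 3 = 1, and the invariant factors of ∂_1 are all 1, so H_0 = Z.
  H_1: rank ker ∂_1 − rank ∂_2 = (4 − 3) − 0 = 1, and there is no ∂_2, so H_1 = Z.

As a check, the Euler characteristic is 4 − 4 = 0, which agrees with 1 − 1 = 0.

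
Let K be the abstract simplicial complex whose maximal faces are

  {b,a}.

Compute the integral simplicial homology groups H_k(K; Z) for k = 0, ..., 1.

Order the vertices as a < b. Listing each simplex with vertices in this order, K has dimension 1 with simplices:

  0-simplices (2): a, b
  1-simplices (1): ab

giving chain groups C_0 ≅ Z^2, C_1 ≅ Z^1.

Boundary ∂_1: C_1 → C_0 sends each edge [p,q] (with p < q) to q − p. For instance
  ∂ab = b − a.
As a 2×1 matrix over Z this has rank 1, with invariant factors (1).

Computing H_k = (kernel of ∂_k) / (image of ∂_{k+1}):

  H_0: rank C_0 − rank ∂_1 = 2 − 1 = 1, and the invariant factors of ∂_1 are all 1, so H_0 ≅ Z.
  H_1: rank ker ∂_1 − rank ∂_2 = (1 − 1) − 0 = 0, and there is no ∂_2, so H_1 ≅ 0.

As a check, the Euler characteristic is 2 − 1 = 1, which agrees with 1 − 0 = 1.
(K is a triangulation of the 1-simplex.)

H_0 ≅ Z,  H_1 = 0.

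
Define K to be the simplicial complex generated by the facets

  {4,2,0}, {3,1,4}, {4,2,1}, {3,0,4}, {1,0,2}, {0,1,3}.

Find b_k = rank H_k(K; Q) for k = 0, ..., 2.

b_0 = 1, b_1 = 0, b_2 = 1.

Fix the vertex order 0 < 1 < 2 < 3 < 4 and write every simplex with vertices in increasing order. Then dim K = 2 and the simplices of K are:

  0-simplices (5): [0], [1], [2], [3], [4]
  1-simplices (9): [0,1], [0,2], [0,3], [0,4], [1,2], [1,3], [1,4], [2,4], [3,4]
  2-simplices (6): [0,1,2], [0,1,3], [0,2,4], [0,3,4], [1,2,4], [1,3,4]

so the chain groups are C_0 ≅ Z^5, C_1 ≅ Z^9, C_2 ≅ Z^6.

Boundary ∂_1: C_1 → C_0 maps an edge to its endpoints' difference, ∂[p,q] = q − p. For instance
  ∂[2,4] = [4] − [2].
The resulting 5×9 matrix has rank 4, and its Smith normal form has invariant factors (1,1,1,1).

The boundary map ∂_2: C_2 → C_1 sends each 2-simplex [p,q,r] to [q,r] − [p,r] + [p,q]. For instance
  ∂[0,1,2] = [1,2] − [0,2] + [0,1],
  ∂[1,2,4] = [2,4] − [1,4] + [1,2].
The resulting 9×6 matrix has rank 5, and its Smith normal form has invariant factors (1,1,1,1,1).

From H_k ≅ ker(∂_k) / im(∂_{k+1}) we obtain:

  H_0: rank C_0 − rank ∂_1 = 5 − 4 = 1, and the invariant factors of ∂_1 are all 1, so H_0 = Z.
  H_1: rank ker ∂_1 − rank ∂_2 = (9 − 4) − 5 = 0, and the invariant factors of ∂_2 are all 1, so H_1 = 0.
  H_2: rank ker ∂_2 − rank ∂_3 = (6 − 5) − 0 = 1, and there is no ∂_3, so H_2 = Z.

Hence the Betti numbers are b_0 = 1, b_1 = 0, b_2 = 1.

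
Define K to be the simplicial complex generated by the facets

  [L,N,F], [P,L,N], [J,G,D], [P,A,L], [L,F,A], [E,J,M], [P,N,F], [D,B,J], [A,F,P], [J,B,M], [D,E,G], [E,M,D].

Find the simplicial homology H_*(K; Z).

H_0 ≅ Z^2,  H_1 ≅ Z,  H_2 ≅ Z.

Take the total order A < B < D < E < F < G < J < L < M < N < P on the vertex set. Then K (dimension 2) consists of the simplices:

  0-simplices (11): A, B, D, E, F, G, J, L, M, N, P
  1-simplices (21): AF, AL, AP, BD, BJ, BM, DE, DG, DJ, DM, EG, EJ, EM, FL, FN, FP, GJ, JM, LN, LP, NP
  2-simplices (12): AFL, AFP, ALP, BDJ, BJM, DEG, DEM, DGJ, EJM, FLN, FNP, LNP

giving chain groups C_0 ≅ Z^11, C_1 ≅ Z^21, C_2 ≅ Z^12.

The boundary map ∂_1: C_1 → C_0 is given by ∂[p,q] = [q] − [p]. For instance
  ∂LN = N − L.
This gives a 11×21 integer matrix of rank 9; reducing to Smith normal form yields diagonal entries (1,1,1,1,1,1,1,1,1).

∂_2: C_2 → C_1 sends each 2-simplex [p,q,r] to [q,r] − [p,r] + [p,q]. For instance
  ∂DGJ = GJ − DJ + DG,
  ∂DEG = EG − DG + DE.
This gives a 21×12 integer matrix of rank 11; reducing to Smith normal form yields diagonal entries (1,1,1,1,1,1,1,1,1,1,1).

Computing H_k = (kernel of ∂_k) / (image of ∂_{k+1}):

  H_0: rank C_0 − rank ∂_1 = 11 − 9 = 2, and the invariant factors of ∂_1 are all 1, so H_0 = Z^2.
  H_1: rank ker ∂_1 − rank ∂_2 = (21 − 9) − 11 = 1, and the invariant factors of ∂_2 are all 1, so H_1 = Z.
  H_2: rank ker ∂_2 − rank ∂_3 = (12 − 11) − 0 = 1, and there is no ∂_3, so H_2 = Z.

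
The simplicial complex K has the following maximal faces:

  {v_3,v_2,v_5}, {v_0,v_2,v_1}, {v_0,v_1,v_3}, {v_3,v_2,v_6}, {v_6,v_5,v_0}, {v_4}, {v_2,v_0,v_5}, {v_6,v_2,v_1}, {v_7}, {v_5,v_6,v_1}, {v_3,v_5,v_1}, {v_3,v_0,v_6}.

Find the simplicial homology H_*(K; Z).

K has 8 vertices, 15 edges, 10 triangles.
rank ∂_0 = 0, rank ∂_1 = 5 ⇒ b_0 = 8 − 0 − 5 = 3; all invariant factors of ∂_1 are 1 so no torsion. So H_0 = Z^3.
rank ∂_1 = 5, rank ∂_2 = 10 ⇒ b_1 = 15 − 5 − 10 = 0; ∂_2 has invariant factor(s) [2] giving torsion. So H_1 = Z/2.
rank ∂_2 = 10, rank ∂_3 = 0 ⇒ b_2 = 10 − 10 − 0 = 0. So H_2 = 0.

H_0 ≅ Z^3,  H_1 ≅ Z/2,  H_2 = 0.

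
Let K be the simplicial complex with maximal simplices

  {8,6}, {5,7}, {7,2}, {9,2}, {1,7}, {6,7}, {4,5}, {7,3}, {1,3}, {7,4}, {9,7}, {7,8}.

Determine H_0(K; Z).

H_0 = Z.

We work with the vertex ordering 1 < 2 < 3 < 4 < 5 < 6 < 7 < 8 < 9. The simplices of K, each written with vertices in increasing order, are:

  0-simplices (9): [1], [2], [3], [4], [5], [6], [7], [8], [9]
  1-simplices (12): [1,3], [1,7], [2,7], [2,9], [3,7], [4,5], [4,7], [5,7], [6,7], [6,8], [7,8], [7,9]

so the chain groups are C_0 ≅ Z^9, C_1 ≅ Z^12.

The boundary map ∂_1: C_1 → C_0 maps an edge to its endpoints' difference, ∂[p,q] = q − p.
The resulting 9×12 matrix has rank 8, and its Smith normal form has invariant factors (1,1,1,1,1,1,1,1).

Computing H_k = (kernel of ∂_k) / (image of ∂_{k+1}):

  H_0: rank C_0 − rank ∂_1 = 9 − 8 = 1, and the invariant factors of ∂_1 are all 1, so H_0 ≅ Z.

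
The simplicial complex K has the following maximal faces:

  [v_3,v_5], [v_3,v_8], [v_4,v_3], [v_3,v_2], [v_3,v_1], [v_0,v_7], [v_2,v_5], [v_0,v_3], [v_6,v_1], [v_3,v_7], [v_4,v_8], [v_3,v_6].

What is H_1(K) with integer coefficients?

H_1 ≅ Z^4.

Take the total order v_0 < v_1 < v_2 < v_3 < v_4 < v_5 < v_6 < v_7 < v_8 on the vertex set. Then K (dimension 1) consists of the simplices:

  0-simplices (9): [v_0], [v_1], [v_2], [v_3], [v_4], [v_5], [v_6], [v_7], [v_8]
  1-simplices (12): [v_0,v_3], [v_0,v_7], [v_1,v_3], [v_1,v_6], [v_2,v_3], [v_2,v_5], [v_3,v_4], [v_3,v_5], [v_3,v_6], [v_3,v_7], [v_3,v_8], [v_4,v_8]

so the chain groups are C_0 ≅ Z^9, C_1 ≅ Z^12.

Boundary ∂_1: C_1 → C_0 is given by ∂[p,q] = [q] − [p]. For instance
  ∂[v_3,v_5] = [v_5] − [v_3].
The 9×12 boundary matrix has rank 8 and Smith normal form diag(1,1,1,1,1,1,1,1).

Now H_k = ker ∂_k / im ∂_{k+1}, so:

  H_1: rank ker ∂_1 − rank ∂_2 = (12 − 8) − 0 = 4, and there is no ∂_2, so H_1 ≅ Z^4.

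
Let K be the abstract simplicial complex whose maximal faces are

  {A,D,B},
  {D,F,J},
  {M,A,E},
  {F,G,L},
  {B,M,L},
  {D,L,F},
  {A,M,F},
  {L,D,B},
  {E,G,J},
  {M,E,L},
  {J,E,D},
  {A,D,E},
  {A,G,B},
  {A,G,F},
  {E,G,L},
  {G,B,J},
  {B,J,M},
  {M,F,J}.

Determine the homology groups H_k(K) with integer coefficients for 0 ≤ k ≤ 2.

H_0 = Z,  H_1 = Z^2,  H_2 = Z.

We work with the vertex ordering A < B < D < E < F < G < J < L < M. The simplices of K, each written with vertices in increasing order, are:

  0-simplices (9): A, B, D, E, F, G, J, L, M
  1-simplices (27): AB, AD, AE, AF, AG, AM, BD, BG, BJ, BL, BM, DE, DF, DJ, DL, EG, EJ, EL, EM, FG, FJ, FL, FM, GJ, GL, JM, LM
  2-simplices (18): ABD, ABG, ADE, AEM, AFG, AFM, BDL, BGJ, BJM, BLM, DEJ, DFJ, DFL, EGJ, EGL, ELM, FGL, FJM

Hence C_0 ≅ Z^9, C_1 ≅ Z^27, C_2 ≅ Z^18.

The boundary map ∂_1: C_1 → C_0 sends each edge [p,q] (with p < q) to q − p. For instance
  ∂FG = G − F.
The resulting 9×27 matrix has rank 8, and its Smith normal form has invariant factors (1,1,1,1,1,1,1,1).

The boundary map ∂_2: C_2 → C_1 acts by ∂[p,q,r] = [q,r] − [p,r] + [p,q]. For instance
  ∂AEM = EM − AM + AE,
  ∂EGL = GL − EL + EG.
This gives a 27×18 integer matrix of rank 17; reducing to Smith normal form yields diagonal entries (1,1,1,1,1,1,1,1,1,1,1,1,1,1,1,1,1).

Computing H_k = (kernel of ∂_k) / (image of ∂_{k+1}):

  H_0: rank C_0 − rank ∂_1 = 9 − 8 = 1, and the invariant factors of ∂_1 are all 1, so H_0 ≅ Z.
  H_1: rank ker ∂_1 − rank ∂_2 = (27 − 8) − 17 = 2, and the invariant factors of ∂_2 are all 1, so H_1 ≅ Z^2.
  H_2: rank ker ∂_2 − rank ∂_3 = (18 − 17) − 0 = 1, and there is no ∂_3, so H_2 ≅ Z.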